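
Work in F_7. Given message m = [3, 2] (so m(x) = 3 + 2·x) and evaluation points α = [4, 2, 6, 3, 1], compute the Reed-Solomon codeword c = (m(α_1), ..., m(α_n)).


c = [4, 0, 1, 2, 5]

Message polynomial: m(x) = 3 + 2·x (mod 7).
For each evaluation point α_i, compute m(α_i) mod 7:
  α_1 = 4: Horner steps 2 → 4, so m(4) = 4.
  α_2 = 2: Horner steps 2 → 0, so m(2) = 0.
  α_3 = 6: Horner steps 2 → 1, so m(6) = 1.
  α_4 = 3: Horner steps 2 → 2, so m(3) = 2.
  α_5 = 1: Horner steps 2 → 5, so m(1) = 5.
Codeword c = [4, 0, 1, 2, 5] ∈ F_7^5.


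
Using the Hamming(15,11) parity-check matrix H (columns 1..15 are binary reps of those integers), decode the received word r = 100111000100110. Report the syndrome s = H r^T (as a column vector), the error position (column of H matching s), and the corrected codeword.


s = (1, 1, 1, 1)^T, error position = 15, corrected codeword c = 100111000100111

Compute s = H r^T mod 2 one row at a time:
  s_1 = 0 + 0 + 1 + 0 + 0 + 1 + 1 + 0 = 3 ≡ 1 (mod 2).
  s_2 = 1 + 1 + 1 + 0 + 0 + 1 + 1 + 0 = 5 ≡ 1 (mod 2).
  s_3 = 0 + 0 + 1 + 0 + 1 + 0 + 1 + 0 = 3 ≡ 1 (mod 2).
  s_4 = 1 + 0 + 1 + 0 + 0 + 0 + 1 + 0 = 3 ≡ 1 (mod 2).
s = (1, 1, 1, 1)^T — this equals column 15 of H (binary 1111), so error is at position 15.
Correct: flip bit 15 of r = 100111000100110 to get c = 100111000100111.


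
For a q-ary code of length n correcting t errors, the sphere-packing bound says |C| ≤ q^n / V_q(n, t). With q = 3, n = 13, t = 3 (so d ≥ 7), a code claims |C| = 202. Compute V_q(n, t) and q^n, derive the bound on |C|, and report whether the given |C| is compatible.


V_q(n, t) = 2627, q^n = 1594323, Hamming bound = 606, |C| = 202 ≤ bound (satisfied).

Step 1: Compute V_q(n, t) = Σ_{j=0}^3 C(n, j) (q−1)^j.
  j = 0: C(13,0)·(2)^0 = 1·1 = 1.
  j = 1: C(13,1)·(2)^1 = 13·2 = 26.
  j = 2: C(13,2)·(2)^2 = 78·4 = 312.
  j = 3: C(13,3)·(2)^3 = 286·8 = 2288.
  V_q(n, t) = 1 + 26 + 312 + 2288 = 2627.
Step 2: q^n = 3^13 = 1594323.
Step 3: Hamming bound ⌊q^n / V_q(n,t)⌋ = ⌊1594323/2627⌋ = 606.
Step 4: Compare |C| = 202 to 606: satisfied.
The claimed |C| lies below the Hamming bound.


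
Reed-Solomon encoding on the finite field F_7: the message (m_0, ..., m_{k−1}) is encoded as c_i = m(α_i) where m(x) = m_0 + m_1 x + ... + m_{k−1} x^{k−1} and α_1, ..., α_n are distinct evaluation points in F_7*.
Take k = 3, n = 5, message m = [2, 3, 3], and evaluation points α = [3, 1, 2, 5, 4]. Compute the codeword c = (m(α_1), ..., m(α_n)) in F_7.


c = [3, 1, 6, 1, 6]

Message polynomial: m(x) = 2 + 3·x + 3·x^2 (mod 7).
For each evaluation point α_i, compute m(α_i) mod 7:
  α_1 = 3: Horner steps 3 → 5 → 3, so m(3) = 3.
  α_2 = 1: Horner steps 3 → 6 → 1, so m(1) = 1.
  α_3 = 2: Horner steps 3 → 2 → 6, so m(2) = 6.
  α_4 = 5: Horner steps 3 → 4 → 1, so m(5) = 1.
  α_5 = 4: Horner steps 3 → 1 → 6, so m(4) = 6.
Codeword c = [3, 1, 6, 1, 6] ∈ F_7^5.


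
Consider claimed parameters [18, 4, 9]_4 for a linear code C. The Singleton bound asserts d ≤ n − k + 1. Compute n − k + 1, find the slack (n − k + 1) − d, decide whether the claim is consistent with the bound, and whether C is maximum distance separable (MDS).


Singleton RHS = n − k + 1 = 15, slack = 6, bound satisfied, not MDS.

Singleton bound: d ≤ n − k + 1.
Here n = 18, k = 4, so n − k + 1 = 15.
Given d = 9, check d ≤ 15: YES.
Slack = (n − k + 1) − d = 6.
The code is NOT MDS (slack = 6 > 0).
Description: the claimed parameters are [18, 4, 9]_4; such a code would be non-MDS.


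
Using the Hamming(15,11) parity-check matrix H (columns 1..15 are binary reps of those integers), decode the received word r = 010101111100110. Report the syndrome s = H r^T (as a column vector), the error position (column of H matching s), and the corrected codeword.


s = (1, 1, 1, 1)^T, error position = 15, corrected codeword c = 010101111100111

Compute s = H r^T mod 2 one row at a time:
  s_1 = 1 + 1 + 1 + 0 + 0 + 1 + 1 + 0 = 5 ≡ 1 (mod 2).
  s_2 = 1 + 0 + 1 + 1 + 0 + 1 + 1 + 0 = 5 ≡ 1 (mod 2).
  s_3 = 1 + 0 + 1 + 1 + 1 + 0 + 1 + 0 = 5 ≡ 1 (mod 2).
  s_4 = 0 + 0 + 0 + 1 + 1 + 0 + 1 + 0 = 3 ≡ 1 (mod 2).
s = (1, 1, 1, 1)^T — this equals column 15 of H (binary 1111), so error is at position 15.
Correct: flip bit 15 of r = 010101111100110 to get c = 010101111100111.


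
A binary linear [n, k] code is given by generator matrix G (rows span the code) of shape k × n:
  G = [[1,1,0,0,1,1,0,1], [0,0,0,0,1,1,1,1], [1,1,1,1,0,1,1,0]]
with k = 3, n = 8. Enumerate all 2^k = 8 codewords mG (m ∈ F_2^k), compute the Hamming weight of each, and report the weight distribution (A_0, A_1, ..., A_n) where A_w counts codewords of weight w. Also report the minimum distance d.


Weight distribution: A_0 = 1, A_3 = 2, A_4 = 1, A_5 = 2, A_6 = 2. Minimum distance d = 3.

Enumerate all 2^3 = 8 messages m ∈ F_2^3.
For each, compute codeword c = mG in F_2^8, then tally its weight.
  m = 000 → c = 00000000, weight = 0.
  m = 100 → c = 11001101, weight = 5.
  m = 010 → c = 00001111, weight = 4.
  m = 110 → c = 11000010, weight = 3.
  m = 001 → c = 11110110, weight = 6.
  m = 101 → c = 00111011, weight = 5.
  m = 011 → c = 11111001, weight = 6.
  m = 111 → c = 00110100, weight = 3.
Tally weights:
  weight 0: 1 codewords.
  weight 3: 2 codewords.
  weight 4: 1 codewords.
  weight 5: 2 codewords.
  weight 6: 2 codewords.
Minimum distance d = smallest w > 0 with A_w > 0 = 3.
Sanity: Σ A_w = 8 = 2^3 = 8 ✓.


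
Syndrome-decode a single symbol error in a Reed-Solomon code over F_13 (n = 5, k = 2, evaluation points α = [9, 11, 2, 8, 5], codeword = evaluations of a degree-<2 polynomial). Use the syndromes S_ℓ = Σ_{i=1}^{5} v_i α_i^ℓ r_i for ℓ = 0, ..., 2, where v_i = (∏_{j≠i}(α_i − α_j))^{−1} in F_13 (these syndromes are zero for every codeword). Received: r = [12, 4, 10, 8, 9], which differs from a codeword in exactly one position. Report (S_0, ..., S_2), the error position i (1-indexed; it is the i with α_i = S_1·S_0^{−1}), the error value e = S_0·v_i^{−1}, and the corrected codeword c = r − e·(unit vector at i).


S = (3, 7, 12), error at position 2, error magnitude e = 10, c = [12, 7, 10, 8, 9].

Step 1: column multipliers v_i = (∏_{j≠i}(α_i − α_j))^{−1} mod 13.
  i = 1 (α = 9): (9−11)(9−2)(9−8)(9−5) = (−2)·7·1·4 = −56 ≡ 9, so v_1 = 9^{−1} = 3 (mod 13).
  i = 2 (α = 11): (11−9)(11−2)(11−8)(11−5) = 2·9·3·6 = 324 ≡ 12, so v_2 = 12^{−1} = 12 (mod 13).
  i = 3 (α = 2): (2−9)(2−11)(2−8)(2−5) = (−7)·(−9)·(−6)·(−3) = 1134 ≡ 3, so v_3 = 3^{−1} = 9 (mod 13).
  i = 4 (α = 8): (8−9)(8−11)(8−2)(8−5) = (−1)·(−3)·6·3 = 54 ≡ 2, so v_4 = 2^{−1} = 7 (mod 13).
  i = 5 (α = 5): (5−9)(5−11)(5−2)(5−8) = (−4)·(−6)·3·(−3) = −216 ≡ 5, so v_5 = 5^{−1} = 8 (mod 13).
  v = [3, 12, 9, 7, 8].
Step 2: syndromes of r = [12, 4, 10, 8, 9] (all sums mod 13).
  S_0 = Σ v_i r_i = 3·12 + 12·4 + 9·10 + 7·8 + 8·9 = 302 ≡ 3.
  S_1 = Σ v_i α_i r_i = 3·9·12 + 12·11·4 + 9·2·10 + 7·8·8 + 8·5·9 = 1840 ≡ 7.
  α_i^2 mod 13 = [3, 4, 4, 12, 12].
  S_2 = Σ v_i α_i^2 r_i = 3·3·12 + 12·4·4 + 9·4·10 + 7·12·8 + 8·12·9 = 2196 ≡ 12.
  S = (3, 7, 12) ≠ 0, so r is not a codeword (an error is present).
Step 3: locate the error. For a single error e at position i, S_ℓ = v_i·e·α_i^ℓ, so α_err = S_1/S_0.
  S_0^{−1} = 3^{−1} = 9 (mod 13), so α_err = 7·9 = 63 ≡ 11 = α_2. Error position i = 2.
  Consistency check: S_2/S_1 = 12·2 = 24 ≡ 11 = α_err ✓ (single-error assumption holds).
Step 4: error magnitude e = S_0/v_2 = S_0·∏_{j≠2}(α_2 − α_j) = 3·12 = 36 ≡ 10 (mod 13).
Step 5: correct position 2: c_2 = r_2 − e = 4 − 10 ≡ 7 (mod 13). Hence c = [12, 7, 10, 8, 9].
  Check: interpolating c through the α_i gives m(x) = 2 + 4·x (degree < 2) with m(α_i) = c_i for every i, so c is indeed a codeword.


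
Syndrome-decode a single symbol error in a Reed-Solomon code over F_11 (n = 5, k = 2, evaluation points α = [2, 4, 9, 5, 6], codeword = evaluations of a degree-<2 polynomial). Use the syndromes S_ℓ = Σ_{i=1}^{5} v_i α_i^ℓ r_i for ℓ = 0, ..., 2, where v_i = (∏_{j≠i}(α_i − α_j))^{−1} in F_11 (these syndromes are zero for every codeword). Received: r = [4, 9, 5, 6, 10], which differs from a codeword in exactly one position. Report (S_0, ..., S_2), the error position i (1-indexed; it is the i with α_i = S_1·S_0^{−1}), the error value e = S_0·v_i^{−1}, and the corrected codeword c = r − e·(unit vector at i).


S = (2, 1, 6), error at position 5, error magnitude e = 7, c = [4, 9, 5, 6, 3].

Step 1: column multipliers v_i = (∏_{j≠i}(α_i − α_j))^{−1} mod 11.
  i = 1 (α = 2): (2−4)(2−9)(2−5)(2−6) = (−2)·(−7)·(−3)·(−4) = 168 ≡ 3, so v_1 = 3^{−1} = 4 (mod 11).
  i = 2 (α = 4): (4−2)(4−9)(4−5)(4−6) = 2·(−5)·(−1)·(−2) = −20 ≡ 2, so v_2 = 2^{−1} = 6 (mod 11).
  i = 3 (α = 9): (9−2)(9−4)(9−5)(9−6) = 7·5·4·3 = 420 ≡ 2, so v_3 = 2^{−1} = 6 (mod 11).
  i = 4 (α = 5): (5−2)(5−4)(5−9)(5−6) = 3·1·(−4)·(−1) = 12 ≡ 1, so v_4 = 1^{−1} = 1 (mod 11).
  i = 5 (α = 6): (6−2)(6−4)(6−9)(6−5) = 4·2·(−3)·1 = −24 ≡ 9, so v_5 = 9^{−1} = 5 (mod 11).
  v = [4, 6, 6, 1, 5].
Step 2: syndromes of r = [4, 9, 5, 6, 10] (all sums mod 11).
  S_0 = Σ v_i r_i = 4·4 + 6·9 + 6·5 + 1·6 + 5·10 = 156 ≡ 2.
  S_1 = Σ v_i α_i r_i = 4·2·4 + 6·4·9 + 6·9·5 + 1·5·6 + 5·6·10 = 848 ≡ 1.
  α_i^2 mod 11 = [4, 5, 4, 3, 3].
  S_2 = Σ v_i α_i^2 r_i = 4·4·4 + 6·5·9 + 6·4·5 + 1·3·6 + 5·3·10 = 622 ≡ 6.
  S = (2, 1, 6) ≠ 0, so r is not a codeword (an error is present).
Step 3: locate the error. For a single error e at position i, S_ℓ = v_i·e·α_i^ℓ, so α_err = S_1/S_0.
  S_0^{−1} = 2^{−1} = 6 (mod 11), so α_err = 1·6 = 6 ≡ 6 = α_5. Error position i = 5.
  Consistency check: S_2/S_1 = 6·1 = 6 ≡ 6 = α_err ✓ (single-error assumption holds).
Step 4: error magnitude e = S_0/v_5 = S_0·∏_{j≠5}(α_5 − α_j) = 2·9 = 18 ≡ 7 (mod 11).
Step 5: correct position 5: c_5 = r_5 − e = 10 − 7 ≡ 3 (mod 11). Hence c = [4, 9, 5, 6, 3].
  Check: interpolating c through the α_i gives m(x) = 10 + 8·x (degree < 2) with m(α_i) = c_i for every i, so c is indeed a codeword.


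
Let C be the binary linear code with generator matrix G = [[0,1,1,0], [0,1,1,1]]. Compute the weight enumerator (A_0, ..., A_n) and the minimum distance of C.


Weight distribution: A_0 = 1, A_1 = 1, A_2 = 1, A_3 = 1. Minimum distance d = 1.

Enumerate all 2^2 = 4 messages m ∈ F_2^2.
For each, compute codeword c = mG in F_2^4, then tally its weight.
  m = 00 → c = 0000, weight = 0.
  m = 10 → c = 0110, weight = 2.
  m = 01 → c = 0111, weight = 3.
  m = 11 → c = 0001, weight = 1.
Tally weights:
  weight 0: 1 codewords.
  weight 1: 1 codewords.
  weight 2: 1 codewords.
  weight 3: 1 codewords.
Minimum distance d = smallest w > 0 with A_w > 0 = 1.
Sanity: Σ A_w = 4 = 2^2 = 4 ✓.


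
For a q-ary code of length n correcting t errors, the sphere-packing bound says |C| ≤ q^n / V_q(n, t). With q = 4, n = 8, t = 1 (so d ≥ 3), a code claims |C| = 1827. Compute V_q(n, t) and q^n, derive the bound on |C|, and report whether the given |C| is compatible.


V_q(n, t) = 25, q^n = 65536, Hamming bound = 2621, |C| = 1827 ≤ bound (satisfied).

Step 1: Compute V_q(n, t) = Σ_{j=0}^1 C(n, j) (q−1)^j.
  j = 0: C(8,0)·(3)^0 = 1·1 = 1.
  j = 1: C(8,1)·(3)^1 = 8·3 = 24.
  V_q(n, t) = 1 + 24 = 25.
Step 2: q^n = 4^8 = 65536.
Step 3: Hamming bound ⌊q^n / V_q(n,t)⌋ = ⌊65536/25⌋ = 2621.
Step 4: Compare |C| = 1827 to 2621: satisfied.
The claimed |C| lies below the Hamming bound.


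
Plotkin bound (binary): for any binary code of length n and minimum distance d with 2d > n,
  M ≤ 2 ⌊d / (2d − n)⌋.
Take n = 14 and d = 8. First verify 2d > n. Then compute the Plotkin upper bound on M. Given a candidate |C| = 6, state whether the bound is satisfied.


Plotkin bound M ≤ 8; given |C| = 6 ≤ bound (satisfied).

Check applicability: 2d = 16, n = 14.
2d − n = 2 > 0, so Plotkin applies.
Compute d/(2d−n) = 8/2 ≈ 4.0000.
⌊d/(2d−n)⌋ = 4.
Plotkin bound: M ≤ 2·4 = 8.
Given |C| = 6, check: satisfied.
This |C| is below the Plotkin bound.


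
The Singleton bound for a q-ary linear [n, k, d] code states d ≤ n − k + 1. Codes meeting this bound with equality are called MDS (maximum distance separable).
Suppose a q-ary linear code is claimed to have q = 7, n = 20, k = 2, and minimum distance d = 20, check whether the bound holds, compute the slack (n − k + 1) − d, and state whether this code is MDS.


Singleton RHS = n − k + 1 = 19, slack = -1, bound violated (no such code; not MDS).

Singleton bound: d ≤ n − k + 1.
Here n = 20, k = 2, so n − k + 1 = 19.
Given d = 20, check d ≤ 19: NO.
Slack = (n − k + 1) − d = -1.
The slack is negative: d = 20 exceeds n − k + 1 = 19 by 1, so the Singleton bound is violated and no linear [20, 2, 20]_7 code can exist. In particular it is not MDS (MDS requires d = n − k + 1 exactly).
Description: the claimed parameters are [20, 2, 20]_7; such a code would be impossible (violates the Singleton bound).


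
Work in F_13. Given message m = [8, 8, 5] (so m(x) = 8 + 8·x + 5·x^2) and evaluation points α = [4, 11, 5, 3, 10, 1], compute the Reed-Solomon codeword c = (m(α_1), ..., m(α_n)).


c = [3, 12, 4, 12, 3, 8]

Message polynomial: m(x) = 8 + 8·x + 5·x^2 (mod 13).
For each evaluation point α_i, compute m(α_i) mod 13:
  α_1 = 4: Horner steps 5 → 2 → 3, so m(4) = 3.
  α_2 = 11: Horner steps 5 → 11 → 12, so m(11) = 12.
  α_3 = 5: Horner steps 5 → 7 → 4, so m(5) = 4.
  α_4 = 3: Horner steps 5 → 10 → 12, so m(3) = 12.
  α_5 = 10: Horner steps 5 → 6 → 3, so m(10) = 3.
  α_6 = 1: Horner steps 5 → 0 → 8, so m(1) = 8.
Codeword c = [3, 12, 4, 12, 3, 8] ∈ F_13^6.


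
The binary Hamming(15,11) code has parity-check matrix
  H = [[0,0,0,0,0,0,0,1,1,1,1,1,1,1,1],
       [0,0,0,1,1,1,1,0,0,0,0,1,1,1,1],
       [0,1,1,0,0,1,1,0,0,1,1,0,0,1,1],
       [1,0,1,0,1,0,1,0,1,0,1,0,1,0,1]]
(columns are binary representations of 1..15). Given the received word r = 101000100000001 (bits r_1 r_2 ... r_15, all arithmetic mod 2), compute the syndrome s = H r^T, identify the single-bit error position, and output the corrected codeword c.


s = (1, 0, 1, 0)^T, error position = 10, corrected codeword c = 101000100100001

Compute s = H r^T mod 2 one row at a time:
  s_1 = 0 + 0 + 0 + 0 + 0 + 0 + 0 + 1 = 1 ≡ 1 (mod 2).
  s_2 = 0 + 0 + 0 + 1 + 0 + 0 + 0 + 1 = 2 ≡ 0 (mod 2).
  s_3 = 0 + 1 + 0 + 1 + 0 + 0 + 0 + 1 = 3 ≡ 1 (mod 2).
  s_4 = 1 + 1 + 0 + 1 + 0 + 0 + 0 + 1 = 4 ≡ 0 (mod 2).
s = (1, 0, 1, 0)^T — this equals column 10 of H (binary 1010), so error is at position 10.
Correct: flip bit 10 of r = 101000100000001 to get c = 101000100100001.


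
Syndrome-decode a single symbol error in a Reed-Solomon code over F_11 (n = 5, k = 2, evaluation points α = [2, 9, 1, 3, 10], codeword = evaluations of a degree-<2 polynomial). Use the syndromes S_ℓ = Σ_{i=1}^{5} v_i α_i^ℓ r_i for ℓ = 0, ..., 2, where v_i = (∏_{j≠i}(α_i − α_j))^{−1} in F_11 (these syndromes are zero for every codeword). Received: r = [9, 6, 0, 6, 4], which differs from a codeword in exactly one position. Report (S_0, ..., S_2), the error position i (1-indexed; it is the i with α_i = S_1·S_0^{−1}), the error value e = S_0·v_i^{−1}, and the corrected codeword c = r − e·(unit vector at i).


S = (3, 9, 5), error at position 4, error magnitude e = 10, c = [9, 6, 0, 7, 4].

Step 1: column multipliers v_i = (∏_{j≠i}(α_i − α_j))^{−1} mod 11.
  i = 1 (α = 2): (2−9)(2−1)(2−3)(2−10) = (−7)·1·(−1)·(−8) = −56 ≡ 10, so v_1 = 10^{−1} = 10 (mod 11).
  i = 2 (α = 9): (9−2)(9−1)(9−3)(9−10) = 7·8·6·(−1) = −336 ≡ 5, so v_2 = 5^{−1} = 9 (mod 11).
  i = 3 (α = 1): (1−2)(1−9)(1−3)(1−10) = (−1)·(−8)·(−2)·(−9) = 144 ≡ 1, so v_3 = 1^{−1} = 1 (mod 11).
  i = 4 (α = 3): (3−2)(3−9)(3−1)(3−10) = 1·(−6)·2·(−7) = 84 ≡ 7, so v_4 = 7^{−1} = 8 (mod 11).
  i = 5 (α = 10): (10−2)(10−9)(10−1)(10−3) = 8·1·9·7 = 504 ≡ 9, so v_5 = 9^{−1} = 5 (mod 11).
  v = [10, 9, 1, 8, 5].
Step 2: syndromes of r = [9, 6, 0, 6, 4] (all sums mod 11).
  S_0 = Σ v_i r_i = 10·9 + 9·6 + 1·0 + 8·6 + 5·4 = 212 ≡ 3.
  S_1 = Σ v_i α_i r_i = 10·2·9 + 9·9·6 + 1·1·0 + 8·3·6 + 5·10·4 = 1010 ≡ 9.
  α_i^2 mod 11 = [4, 4, 1, 9, 1].
  S_2 = Σ v_i α_i^2 r_i = 10·4·9 + 9·4·6 + 1·1·0 + 8·9·6 + 5·1·4 = 1028 ≡ 5.
  S = (3, 9, 5) ≠ 0, so r is not a codeword (an error is present).
Step 3: locate the error. For a single error e at position i, S_ℓ = v_i·e·α_i^ℓ, so α_err = S_1/S_0.
  S_0^{−1} = 3^{−1} = 4 (mod 11), so α_err = 9·4 = 36 ≡ 3 = α_4. Error position i = 4.
  Consistency check: S_2/S_1 = 5·5 = 25 ≡ 3 = α_err ✓ (single-error assumption holds).
Step 4: error magnitude e = S_0/v_4 = S_0·∏_{j≠4}(α_4 − α_j) = 3·7 = 21 ≡ 10 (mod 11).
Step 5: correct position 4: c_4 = r_4 − e = 6 − 10 ≡ 7 (mod 11). Hence c = [9, 6, 0, 7, 4].
  Check: interpolating c through the α_i gives m(x) = 2 + 9·x (degree < 2) with m(α_i) = c_i for every i, so c is indeed a codeword.


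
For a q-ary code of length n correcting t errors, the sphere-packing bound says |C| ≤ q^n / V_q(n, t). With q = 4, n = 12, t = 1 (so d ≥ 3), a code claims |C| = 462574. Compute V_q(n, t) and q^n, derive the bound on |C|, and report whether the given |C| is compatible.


V_q(n, t) = 37, q^n = 16777216, Hamming bound = 453438, |C| = 462574 > bound (violated).

Step 1: Compute V_q(n, t) = Σ_{j=0}^1 C(n, j) (q−1)^j.
  j = 0: C(12,0)·(3)^0 = 1·1 = 1.
  j = 1: C(12,1)·(3)^1 = 12·3 = 36.
  V_q(n, t) = 1 + 36 = 37.
Step 2: q^n = 4^12 = 16777216.
Step 3: Hamming bound ⌊q^n / V_q(n,t)⌋ = ⌊16777216/37⌋ = 453438.
Step 4: Compare |C| = 462574 to 453438: violated.
The claimed |C| lies above the Hamming bound, so no 4-ary code of length 12 with d ≥ 3 can have 462574 codewords.


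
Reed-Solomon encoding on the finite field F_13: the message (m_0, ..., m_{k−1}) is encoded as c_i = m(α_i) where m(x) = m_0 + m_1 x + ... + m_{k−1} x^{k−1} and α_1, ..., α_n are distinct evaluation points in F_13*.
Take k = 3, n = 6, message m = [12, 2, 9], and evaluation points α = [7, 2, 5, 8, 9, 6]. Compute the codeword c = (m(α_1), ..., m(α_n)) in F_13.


c = [12, 0, 0, 6, 5, 10]

Message polynomial: m(x) = 12 + 2·x + 9·x^2 (mod 13).
For each evaluation point α_i, compute m(α_i) mod 13:
  α_1 = 7: Horner steps 9 → 0 → 12, so m(7) = 12.
  α_2 = 2: Horner steps 9 → 7 → 0, so m(2) = 0.
  α_3 = 5: Horner steps 9 → 8 → 0, so m(5) = 0.
  α_4 = 8: Horner steps 9 → 9 → 6, so m(8) = 6.
  α_5 = 9: Horner steps 9 → 5 → 5, so m(9) = 5.
  α_6 = 6: Horner steps 9 → 4 → 10, so m(6) = 10.
Codeword c = [12, 0, 0, 6, 5, 10] ∈ F_13^6.


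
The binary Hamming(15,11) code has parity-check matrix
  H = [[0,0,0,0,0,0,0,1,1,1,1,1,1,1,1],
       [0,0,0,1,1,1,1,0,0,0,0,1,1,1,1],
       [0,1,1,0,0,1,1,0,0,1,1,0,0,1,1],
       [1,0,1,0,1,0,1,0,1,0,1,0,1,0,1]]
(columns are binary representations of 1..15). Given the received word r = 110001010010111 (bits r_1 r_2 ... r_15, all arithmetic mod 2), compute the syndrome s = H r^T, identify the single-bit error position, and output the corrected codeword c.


s = (1, 0, 1, 0)^T, error position = 10, corrected codeword c = 110001010110111

Compute s = H r^T mod 2 one row at a time:
  s_1 = 1 + 0 + 0 + 1 + 0 + 1 + 1 + 1 = 5 ≡ 1 (mod 2).
  s_2 = 0 + 0 + 1 + 0 + 0 + 1 + 1 + 1 = 4 ≡ 0 (mod 2).
  s_3 = 1 + 0 + 1 + 0 + 0 + 1 + 1 + 1 = 5 ≡ 1 (mod 2).
  s_4 = 1 + 0 + 0 + 0 + 0 + 1 + 1 + 1 = 4 ≡ 0 (mod 2).
s = (1, 0, 1, 0)^T — this equals column 10 of H (binary 1010), so error is at position 10.
Correct: flip bit 10 of r = 110001010010111 to get c = 110001010110111.


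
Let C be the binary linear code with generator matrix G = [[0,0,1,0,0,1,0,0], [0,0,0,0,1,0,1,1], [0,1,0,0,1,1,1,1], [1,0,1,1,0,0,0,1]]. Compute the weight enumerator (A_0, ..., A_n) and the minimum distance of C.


Weight distribution: A_0 = 1, A_2 = 3, A_3 = 1, A_4 = 3, A_5 = 6, A_6 = 1, A_7 = 1. Minimum distance d = 2.

Enumerate all 2^4 = 16 messages m ∈ F_2^4.
For each, compute codeword c = mG in F_2^8, then tally its weight.
  m = 0000 → c = 00000000, weight = 0.
  m = 1000 → c = 00100100, weight = 2.
  m = 0100 → c = 00001011, weight = 3.
  m = 1100 → c = 00101111, weight = 5.
  m = 0010 → c = 01001111, weight = 5.
  m = 1010 → c = 01101011, weight = 5.
  m = 0110 → c = 01000100, weight = 2.
  m = 1110 → c = 01100000, weight = 2.
  m = 0001 → c = 10110001, weight = 4.
  m = 1001 → c = 10010101, weight = 4.
  m = 0101 → c = 10111010, weight = 5.
  m = 1101 → c = 10011110, weight = 5.
  m = 0011 → c = 11111110, weight = 7.
  m = 1011 → c = 11011010, weight = 5.
  m = 0111 → c = 11110101, weight = 6.
  m = 1111 → c = 11010001, weight = 4.
Tally weights:
  weight 0: 1 codewords.
  weight 2: 3 codewords.
  weight 3: 1 codewords.
  weight 4: 3 codewords.
  weight 5: 6 codewords.
  weight 6: 1 codewords.
  weight 7: 1 codewords.
Minimum distance d = smallest w > 0 with A_w > 0 = 2.
Sanity: Σ A_w = 16 = 2^4 = 16 ✓.


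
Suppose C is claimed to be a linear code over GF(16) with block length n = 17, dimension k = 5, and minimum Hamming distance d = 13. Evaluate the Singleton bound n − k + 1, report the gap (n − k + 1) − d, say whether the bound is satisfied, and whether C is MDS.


Singleton RHS = n − k + 1 = 13, slack = 0, bound satisfied, MDS.

Singleton bound: d ≤ n − k + 1.
Here n = 17, k = 5, so n − k + 1 = 13.
Given d = 13, check d ≤ 13: YES.
Slack = (n − k + 1) − d = 0.
The code is MDS (slack = 0).
Description: the claimed parameters are [17, 5, 13]_16; such a code would be MDS (meets Singleton bound).


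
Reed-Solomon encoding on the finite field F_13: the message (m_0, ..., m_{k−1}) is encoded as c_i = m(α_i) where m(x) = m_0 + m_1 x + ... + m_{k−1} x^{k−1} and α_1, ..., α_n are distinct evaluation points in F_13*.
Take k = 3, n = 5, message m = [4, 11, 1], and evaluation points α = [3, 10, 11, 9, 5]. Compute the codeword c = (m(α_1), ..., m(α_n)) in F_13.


c = [7, 6, 12, 2, 6]

Message polynomial: m(x) = 4 + 11·x + 1·x^2 (mod 13).
For each evaluation point α_i, compute m(α_i) mod 13:
  α_1 = 3: Horner steps 1 → 1 → 7, so m(3) = 7.
  α_2 = 10: Horner steps 1 → 8 → 6, so m(10) = 6.
  α_3 = 11: Horner steps 1 → 9 → 12, so m(11) = 12.
  α_4 = 9: Horner steps 1 → 7 → 2, so m(9) = 2.
  α_5 = 5: Horner steps 1 → 3 → 6, so m(5) = 6.
Codeword c = [7, 6, 12, 2, 6] ∈ F_13^5.


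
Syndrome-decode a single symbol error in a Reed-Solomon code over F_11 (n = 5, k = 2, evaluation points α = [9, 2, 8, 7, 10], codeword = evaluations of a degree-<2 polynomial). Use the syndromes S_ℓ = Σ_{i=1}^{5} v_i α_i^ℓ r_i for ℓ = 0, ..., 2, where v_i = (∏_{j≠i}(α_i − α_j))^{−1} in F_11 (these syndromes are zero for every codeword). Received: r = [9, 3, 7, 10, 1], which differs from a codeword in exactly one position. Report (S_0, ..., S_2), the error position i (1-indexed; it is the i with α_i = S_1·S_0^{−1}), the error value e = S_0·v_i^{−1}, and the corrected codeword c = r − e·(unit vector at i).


S = (2, 7, 8), error at position 1, error magnitude e = 5, c = [4, 3, 7, 10, 1].

Step 1: column multipliers v_i = (∏_{j≠i}(α_i − α_j))^{−1} mod 11.
  i = 1 (α = 9): (9−2)(9−8)(9−7)(9−10) = 7·1·2·(−1) = −14 ≡ 8, so v_1 = 8^{−1} = 7 (mod 11).
  i = 2 (α = 2): (2−9)(2−8)(2−7)(2−10) = (−7)·(−6)·(−5)·(−8) = 1680 ≡ 8, so v_2 = 8^{−1} = 7 (mod 11).
  i = 3 (α = 8): (8−9)(8−2)(8−7)(8−10) = (−1)·6·1·(−2) = 12 ≡ 1, so v_3 = 1^{−1} = 1 (mod 11).
  i = 4 (α = 7): (7−9)(7−2)(7−8)(7−10) = (−2)·5·(−1)·(−3) = −30 ≡ 3, so v_4 = 3^{−1} = 4 (mod 11).
  i = 5 (α = 10): (10−9)(10−2)(10−8)(10−7) = 1·8·2·3 = 48 ≡ 4, so v_5 = 4^{−1} = 3 (mod 11).
  v = [7, 7, 1, 4, 3].
Step 2: syndromes of r = [9, 3, 7, 10, 1] (all sums mod 11).
  S_0 = Σ v_i r_i = 7·9 + 7·3 + 1·7 + 4·10 + 3·1 = 134 ≡ 2.
  S_1 = Σ v_i α_i r_i = 7·9·9 + 7·2·3 + 1·8·7 + 4·7·10 + 3·10·1 = 975 ≡ 7.
  α_i^2 mod 11 = [4, 4, 9, 5, 1].
  S_2 = Σ v_i α_i^2 r_i = 7·4·9 + 7·4·3 + 1·9·7 + 4·5·10 + 3·1·1 = 602 ≡ 8.
  S = (2, 7, 8) ≠ 0, so r is not a codeword (an error is present).
Step 3: locate the error. For a single error e at position i, S_ℓ = v_i·e·α_i^ℓ, so α_err = S_1/S_0.
  S_0^{−1} = 2^{−1} = 6 (mod 11), so α_err = 7·6 = 42 ≡ 9 = α_1. Error position i = 1.
  Consistency check: S_2/S_1 = 8·8 = 64 ≡ 9 = α_err ✓ (single-error assumption holds).
Step 4: error magnitude e = S_0/v_1 = S_0·∏_{j≠1}(α_1 − α_j) = 2·8 = 16 ≡ 5 (mod 11).
Step 5: correct position 1: c_1 = r_1 − e = 9 − 5 ≡ 4 (mod 11). Hence c = [4, 3, 7, 10, 1].
  Check: interpolating c through the α_i gives m(x) = 9 + 8·x (degree < 2) with m(α_i) = c_i for every i, so c is indeed a codeword.


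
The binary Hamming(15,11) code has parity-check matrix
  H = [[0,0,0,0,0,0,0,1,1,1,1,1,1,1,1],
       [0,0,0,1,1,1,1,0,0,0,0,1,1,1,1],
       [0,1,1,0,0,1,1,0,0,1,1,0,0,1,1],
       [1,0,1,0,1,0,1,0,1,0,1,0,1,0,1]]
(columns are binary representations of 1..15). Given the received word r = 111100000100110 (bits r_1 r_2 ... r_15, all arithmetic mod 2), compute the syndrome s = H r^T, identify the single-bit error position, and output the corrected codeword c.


s = (1, 1, 0, 1)^T, error position = 13, corrected codeword c = 111100000100010

Compute s = H r^T mod 2 one row at a time:
  s_1 = 0 + 0 + 1 + 0 + 0 + 1 + 1 + 0 = 3 ≡ 1 (mod 2).
  s_2 = 1 + 0 + 0 + 0 + 0 + 1 + 1 + 0 = 3 ≡ 1 (mod 2).
  s_3 = 1 + 1 + 0 + 0 + 1 + 0 + 1 + 0 = 4 ≡ 0 (mod 2).
  s_4 = 1 + 1 + 0 + 0 + 0 + 0 + 1 + 0 = 3 ≡ 1 (mod 2).
s = (1, 1, 0, 1)^T — this equals column 13 of H (binary 1101), so error is at position 13.
Correct: flip bit 13 of r = 111100000100110 to get c = 111100000100010.


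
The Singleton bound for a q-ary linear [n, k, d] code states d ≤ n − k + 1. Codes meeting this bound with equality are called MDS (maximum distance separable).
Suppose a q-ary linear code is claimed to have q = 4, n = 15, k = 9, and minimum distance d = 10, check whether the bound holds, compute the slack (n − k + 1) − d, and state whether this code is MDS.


Singleton RHS = n − k + 1 = 7, slack = -3, bound violated (no such code; not MDS).

Singleton bound: d ≤ n − k + 1.
Here n = 15, k = 9, so n − k + 1 = 7.
Given d = 10, check d ≤ 7: NO.
Slack = (n − k + 1) − d = -3.
The slack is negative: d = 10 exceeds n − k + 1 = 7 by 3, so the Singleton bound is violated and no linear [15, 9, 10]_4 code can exist. In particular it is not MDS (MDS requires d = n − k + 1 exactly).
Description: the claimed parameters are [15, 9, 10]_4; such a code would be impossible (violates the Singleton bound).


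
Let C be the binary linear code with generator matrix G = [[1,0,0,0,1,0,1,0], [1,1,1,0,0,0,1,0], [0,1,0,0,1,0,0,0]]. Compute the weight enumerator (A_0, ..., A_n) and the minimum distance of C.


Weight distribution: A_0 = 1, A_1 = 1, A_2 = 1, A_3 = 3, A_4 = 2. Minimum distance d = 1.

Enumerate all 2^3 = 8 messages m ∈ F_2^3.
For each, compute codeword c = mG in F_2^8, then tally its weight.
  m = 000 → c = 00000000, weight = 0.
  m = 100 → c = 10001010, weight = 3.
  m = 010 → c = 11100010, weight = 4.
  m = 110 → c = 01101000, weight = 3.
  m = 001 → c = 01001000, weight = 2.
  m = 101 → c = 11000010, weight = 3.
  m = 011 → c = 10101010, weight = 4.
  m = 111 → c = 00100000, weight = 1.
Tally weights:
  weight 0: 1 codewords.
  weight 1: 1 codewords.
  weight 2: 1 codewords.
  weight 3: 3 codewords.
  weight 4: 2 codewords.
Minimum distance d = smallest w > 0 with A_w > 0 = 1.
Sanity: Σ A_w = 8 = 2^3 = 8 ✓.


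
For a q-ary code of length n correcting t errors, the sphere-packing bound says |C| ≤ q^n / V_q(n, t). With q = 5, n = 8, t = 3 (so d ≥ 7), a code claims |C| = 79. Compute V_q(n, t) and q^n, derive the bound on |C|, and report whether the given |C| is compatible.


V_q(n, t) = 4065, q^n = 390625, Hamming bound = 96, |C| = 79 ≤ bound (satisfied).

Step 1: Compute V_q(n, t) = Σ_{j=0}^3 C(n, j) (q−1)^j.
  j = 0: C(8,0)·(4)^0 = 1·1 = 1.
  j = 1: C(8,1)·(4)^1 = 8·4 = 32.
  j = 2: C(8,2)·(4)^2 = 28·16 = 448.
  j = 3: C(8,3)·(4)^3 = 56·64 = 3584.
  V_q(n, t) = 1 + 32 + 448 + 3584 = 4065.
Step 2: q^n = 5^8 = 390625.
Step 3: Hamming bound ⌊q^n / V_q(n,t)⌋ = ⌊390625/4065⌋ = 96.
Step 4: Compare |C| = 79 to 96: satisfied.
The claimed |C| lies below the Hamming bound.


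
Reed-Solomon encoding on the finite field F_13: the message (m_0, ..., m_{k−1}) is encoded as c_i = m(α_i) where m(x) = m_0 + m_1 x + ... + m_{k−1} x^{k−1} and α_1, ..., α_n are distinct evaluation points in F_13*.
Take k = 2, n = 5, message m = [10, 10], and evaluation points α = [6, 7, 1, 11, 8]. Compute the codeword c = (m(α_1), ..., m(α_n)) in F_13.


c = [5, 2, 7, 3, 12]

Message polynomial: m(x) = 10 + 10·x (mod 13).
For each evaluation point α_i, compute m(α_i) mod 13:
  α_1 = 6: Horner steps 10 → 5, so m(6) = 5.
  α_2 = 7: Horner steps 10 → 2, so m(7) = 2.
  α_3 = 1: Horner steps 10 → 7, so m(1) = 7.
  α_4 = 11: Horner steps 10 → 3, so m(11) = 3.
  α_5 = 8: Horner steps 10 → 12, so m(8) = 12.
Codeword c = [5, 2, 7, 3, 12] ∈ F_13^5.


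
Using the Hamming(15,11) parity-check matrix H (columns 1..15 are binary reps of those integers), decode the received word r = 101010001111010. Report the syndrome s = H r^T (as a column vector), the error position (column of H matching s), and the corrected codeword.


s = (1, 1, 0, 1)^T, error position = 13, corrected codeword c = 101010001111110

Compute s = H r^T mod 2 one row at a time:
  s_1 = 0 + 1 + 1 + 1 + 1 + 0 + 1 + 0 = 5 ≡ 1 (mod 2).
  s_2 = 0 + 1 + 0 + 0 + 1 + 0 + 1 + 0 = 3 ≡ 1 (mod 2).
  s_3 = 0 + 1 + 0 + 0 + 1 + 1 + 1 + 0 = 4 ≡ 0 (mod 2).
  s_4 = 1 + 1 + 1 + 0 + 1 + 1 + 0 + 0 = 5 ≡ 1 (mod 2).
s = (1, 1, 0, 1)^T — this equals column 13 of H (binary 1101), so error is at position 13.
Correct: flip bit 13 of r = 101010001111010 to get c = 101010001111110.


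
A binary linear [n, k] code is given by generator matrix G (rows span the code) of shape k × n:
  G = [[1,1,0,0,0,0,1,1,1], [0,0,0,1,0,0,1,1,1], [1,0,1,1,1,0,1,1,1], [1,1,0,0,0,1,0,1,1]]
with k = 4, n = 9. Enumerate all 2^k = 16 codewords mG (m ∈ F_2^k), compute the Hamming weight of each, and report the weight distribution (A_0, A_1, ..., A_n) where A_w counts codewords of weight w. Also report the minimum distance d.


Weight distribution: A_0 = 1, A_2 = 1, A_3 = 2, A_4 = 3, A_5 = 4, A_6 = 3, A_7 = 2. Minimum distance d = 2.

Enumerate all 2^4 = 16 messages m ∈ F_2^4.
For each, compute codeword c = mG in F_2^9, then tally its weight.
  m = 0000 → c = 000000000, weight = 0.
  m = 1000 → c = 110000111, weight = 5.
  m = 0100 → c = 000100111, weight = 4.
  m = 1100 → c = 110100000, weight = 3.
  m = 0010 → c = 101110111, weight = 7.
  m = 1010 → c = 011110000, weight = 4.
  m = 0110 → c = 101010000, weight = 3.
  m = 1110 → c = 011010111, weight = 6.
  m = 0001 → c = 110001011, weight = 5.
  m = 1001 → c = 000001100, weight = 2.
  m = 0101 → c = 110101100, weight = 5.
  m = 1101 → c = 000101011, weight = 4.
  m = 0011 → c = 011111100, weight = 6.
  m = 1011 → c = 101111011, weight = 7.
  m = 0111 → c = 011011011, weight = 6.
  m = 1111 → c = 101011100, weight = 5.
Tally weights:
  weight 0: 1 codewords.
  weight 2: 1 codewords.
  weight 3: 2 codewords.
  weight 4: 3 codewords.
  weight 5: 4 codewords.
  weight 6: 3 codewords.
  weight 7: 2 codewords.
Minimum distance d = smallest w > 0 with A_w > 0 = 2.
Sanity: Σ A_w = 16 = 2^4 = 16 ✓.


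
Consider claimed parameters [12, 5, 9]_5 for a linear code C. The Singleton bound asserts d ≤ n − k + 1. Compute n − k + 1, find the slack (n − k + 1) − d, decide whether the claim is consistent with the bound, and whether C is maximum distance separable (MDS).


Singleton RHS = n − k + 1 = 8, slack = -1, bound violated (no such code; not MDS).

Singleton bound: d ≤ n − k + 1.
Here n = 12, k = 5, so n − k + 1 = 8.
Given d = 9, check d ≤ 8: NO.
Slack = (n − k + 1) − d = -1.
The slack is negative: d = 9 exceeds n − k + 1 = 8 by 1, so the Singleton bound is violated and no linear [12, 5, 9]_5 code can exist. In particular it is not MDS (MDS requires d = n − k + 1 exactly).
Description: the claimed parameters are [12, 5, 9]_5; such a code would be impossible (violates the Singleton bound).


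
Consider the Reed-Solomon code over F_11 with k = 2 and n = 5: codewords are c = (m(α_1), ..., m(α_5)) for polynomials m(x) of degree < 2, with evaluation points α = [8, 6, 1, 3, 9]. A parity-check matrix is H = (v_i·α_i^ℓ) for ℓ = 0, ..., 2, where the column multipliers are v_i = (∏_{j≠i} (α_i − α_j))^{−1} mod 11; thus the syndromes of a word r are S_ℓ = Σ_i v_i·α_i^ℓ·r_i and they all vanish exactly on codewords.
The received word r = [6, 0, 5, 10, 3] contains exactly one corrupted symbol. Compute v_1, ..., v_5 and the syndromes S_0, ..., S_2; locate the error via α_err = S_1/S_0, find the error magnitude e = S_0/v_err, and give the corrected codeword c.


S = (5, 8, 4), error at position 2, error magnitude e = 10, c = [6, 1, 5, 10, 3].

Step 1: column multipliers v_i = (∏_{j≠i}(α_i − α_j))^{−1} mod 11.
  i = 1 (α = 8): (8−6)(8−1)(8−3)(8−9) = 2·7·5·(−1) = −70 ≡ 7, so v_1 = 7^{−1} = 8 (mod 11).
  i = 2 (α = 6): (6−8)(6−1)(6−3)(6−9) = (−2)·5·3·(−3) = 90 ≡ 2, so v_2 = 2^{−1} = 6 (mod 11).
  i = 3 (α = 1): (1−8)(1−6)(1−3)(1−9) = (−7)·(−5)·(−2)·(−8) = 560 ≡ 10, so v_3 = 10^{−1} = 10 (mod 11).
  i = 4 (α = 3): (3−8)(3−6)(3−1)(3−9) = (−5)·(−3)·2·(−6) = −180 ≡ 7, so v_4 = 7^{−1} = 8 (mod 11).
  i = 5 (α = 9): (9−8)(9−6)(9−1)(9−3) = 1·3·8·6 = 144 ≡ 1, so v_5 = 1^{−1} = 1 (mod 11).
  v = [8, 6, 10, 8, 1].
Step 2: syndromes of r = [6, 0, 5, 10, 3] (all sums mod 11).
  S_0 = Σ v_i r_i = 8·6 + 6·0 + 10·5 + 8·10 + 1·3 = 181 ≡ 5.
  S_1 = Σ v_i α_i r_i = 8·8·6 + 6·6·0 + 10·1·5 + 8·3·10 + 1·9·3 = 701 ≡ 8.
  α_i^2 mod 11 = [9, 3, 1, 9, 4].
  S_2 = Σ v_i α_i^2 r_i = 8·9·6 + 6·3·0 + 10·1·5 + 8·9·10 + 1·4·3 = 1214 ≡ 4.
  S = (5, 8, 4) ≠ 0, so r is not a codeword (an error is present).
Step 3: locate the error. For a single error e at position i, S_ℓ = v_i·e·α_i^ℓ, so α_err = S_1/S_0.
  S_0^{−1} = 5^{−1} = 9 (mod 11), so α_err = 8·9 = 72 ≡ 6 = α_2. Error position i = 2.
  Consistency check: S_2/S_1 = 4·7 = 28 ≡ 6 = α_err ✓ (single-error assumption holds).
Step 4: error magnitude e = S_0/v_2 = S_0·∏_{j≠2}(α_2 − α_j) = 5·2 = 10 ≡ 10 (mod 11).
Step 5: correct position 2: c_2 = r_2 − e = 0 − 10 ≡ 1 (mod 11). Hence c = [6, 1, 5, 10, 3].
  Check: interpolating c through the α_i gives m(x) = 8 + 8·x (degree < 2) with m(α_i) = c_i for every i, so c is indeed a codeword.


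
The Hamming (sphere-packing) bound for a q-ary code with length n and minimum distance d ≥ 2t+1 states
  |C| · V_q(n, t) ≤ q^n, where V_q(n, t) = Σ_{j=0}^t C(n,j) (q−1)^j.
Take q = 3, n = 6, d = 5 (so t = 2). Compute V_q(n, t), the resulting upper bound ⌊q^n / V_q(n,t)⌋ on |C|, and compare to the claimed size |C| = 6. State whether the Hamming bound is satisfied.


V_q(n, t) = 73, q^n = 729, Hamming bound = 9, |C| = 6 ≤ bound (satisfied).

Step 1: Compute V_q(n, t) = Σ_{j=0}^2 C(n, j) (q−1)^j.
  j = 0: C(6,0)·(2)^0 = 1·1 = 1.
  j = 1: C(6,1)·(2)^1 = 6·2 = 12.
  j = 2: C(6,2)·(2)^2 = 15·4 = 60.
  V_q(n, t) = 1 + 12 + 60 = 73.
Step 2: q^n = 3^6 = 729.
Step 3: Hamming bound ⌊q^n / V_q(n,t)⌋ = ⌊729/73⌋ = 9.
Step 4: Compare |C| = 6 to 9: satisfied.
The claimed |C| lies below the Hamming bound.


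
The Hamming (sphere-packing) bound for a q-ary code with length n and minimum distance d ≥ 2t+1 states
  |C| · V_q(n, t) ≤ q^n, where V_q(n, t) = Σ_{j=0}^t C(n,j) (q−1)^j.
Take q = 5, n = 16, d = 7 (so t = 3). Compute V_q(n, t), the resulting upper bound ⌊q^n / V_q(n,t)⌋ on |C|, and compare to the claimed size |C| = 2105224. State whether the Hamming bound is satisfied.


V_q(n, t) = 37825, q^n = 152587890625, Hamming bound = 4034048, |C| = 2105224 ≤ bound (satisfied).

Step 1: Compute V_q(n, t) = Σ_{j=0}^3 C(n, j) (q−1)^j.
  j = 0: C(16,0)·(4)^0 = 1·1 = 1.
  j = 1: C(16,1)·(4)^1 = 16·4 = 64.
  j = 2: C(16,2)·(4)^2 = 120·16 = 1920.
  j = 3: C(16,3)·(4)^3 = 560·64 = 35840.
  V_q(n, t) = 1 + 64 + 1920 + 35840 = 37825.
Step 2: q^n = 5^16 = 152587890625.
Step 3: Hamming bound ⌊q^n / V_q(n,t)⌋ = ⌊152587890625/37825⌋ = 4034048.
Step 4: Compare |C| = 2105224 to 4034048: satisfied.
The claimed |C| lies below the Hamming bound.


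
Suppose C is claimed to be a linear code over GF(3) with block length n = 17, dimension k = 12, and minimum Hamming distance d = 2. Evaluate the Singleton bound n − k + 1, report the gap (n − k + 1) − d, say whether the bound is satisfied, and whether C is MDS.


Singleton RHS = n − k + 1 = 6, slack = 4, bound satisfied, not MDS.

Singleton bound: d ≤ n − k + 1.
Here n = 17, k = 12, so n − k + 1 = 6.
Given d = 2, check d ≤ 6: YES.
Slack = (n − k + 1) − d = 4.
The code is NOT MDS (slack = 4 > 0).
Description: the claimed parameters are [17, 12, 2]_3; such a code would be non-MDS.


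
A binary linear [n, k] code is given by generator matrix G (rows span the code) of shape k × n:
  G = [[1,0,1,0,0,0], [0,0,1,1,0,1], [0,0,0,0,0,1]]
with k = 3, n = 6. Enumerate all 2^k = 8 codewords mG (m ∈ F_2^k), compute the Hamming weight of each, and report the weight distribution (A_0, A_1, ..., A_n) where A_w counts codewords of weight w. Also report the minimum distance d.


Weight distribution: A_0 = 1, A_1 = 1, A_2 = 3, A_3 = 3. Minimum distance d = 1.

Enumerate all 2^3 = 8 messages m ∈ F_2^3.
For each, compute codeword c = mG in F_2^6, then tally its weight.
  m = 000 → c = 000000, weight = 0.
  m = 100 → c = 101000, weight = 2.
  m = 010 → c = 001101, weight = 3.
  m = 110 → c = 100101, weight = 3.
  m = 001 → c = 000001, weight = 1.
  m = 101 → c = 101001, weight = 3.
  m = 011 → c = 001100, weight = 2.
  m = 111 → c = 100100, weight = 2.
Tally weights:
  weight 0: 1 codewords.
  weight 1: 1 codewords.
  weight 2: 3 codewords.
  weight 3: 3 codewords.
Minimum distance d = smallest w > 0 with A_w > 0 = 1.
Sanity: Σ A_w = 8 = 2^3 = 8 ✓.


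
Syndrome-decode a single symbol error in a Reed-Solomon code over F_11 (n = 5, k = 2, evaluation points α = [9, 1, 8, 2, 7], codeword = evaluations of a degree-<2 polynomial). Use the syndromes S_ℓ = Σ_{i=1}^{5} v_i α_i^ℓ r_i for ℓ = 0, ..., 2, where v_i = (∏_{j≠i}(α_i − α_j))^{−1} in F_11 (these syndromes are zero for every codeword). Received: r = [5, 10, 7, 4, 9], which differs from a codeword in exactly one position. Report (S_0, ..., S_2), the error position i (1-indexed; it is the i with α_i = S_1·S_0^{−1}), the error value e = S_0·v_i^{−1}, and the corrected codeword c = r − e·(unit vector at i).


S = (4, 8, 5), error at position 4, error magnitude e = 7, c = [5, 10, 7, 8, 9].

Step 1: column multipliers v_i = (∏_{j≠i}(α_i − α_j))^{−1} mod 11.
  i = 1 (α = 9): (9−1)(9−8)(9−2)(9−7) = 8·1·7·2 = 112 ≡ 2, so v_1 = 2^{−1} = 6 (mod 11).
  i = 2 (α = 1): (1−9)(1−8)(1−2)(1−7) = (−8)·(−7)·(−1)·(−6) = 336 ≡ 6, so v_2 = 6^{−1} = 2 (mod 11).
  i = 3 (α = 8): (8−9)(8−1)(8−2)(8−7) = (−1)·7·6·1 = −42 ≡ 2, so v_3 = 2^{−1} = 6 (mod 11).
  i = 4 (α = 2): (2−9)(2−1)(2−8)(2−7) = (−7)·1·(−6)·(−5) = −210 ≡ 10, so v_4 = 10^{−1} = 10 (mod 11).
  i = 5 (α = 7): (7−9)(7−1)(7−8)(7−2) = (−2)·6·(−1)·5 = 60 ≡ 5, so v_5 = 5^{−1} = 9 (mod 11).
  v = [6, 2, 6, 10, 9].
Step 2: syndromes of r = [5, 10, 7, 4, 9] (all sums mod 11).
  S_0 = Σ v_i r_i = 6·5 + 2·10 + 6·7 + 10·4 + 9·9 = 213 ≡ 4.
  S_1 = Σ v_i α_i r_i = 6·9·5 + 2·1·10 + 6·8·7 + 10·2·4 + 9·7·9 = 1273 ≡ 8.
  α_i^2 mod 11 = [4, 1, 9, 4, 5].
  S_2 = Σ v_i α_i^2 r_i = 6·4·5 + 2·1·10 + 6·9·7 + 10·4·4 + 9·5·9 = 1083 ≡ 5.
  S = (4, 8, 5) ≠ 0, so r is not a codeword (an error is present).
Step 3: locate the error. For a single error e at position i, S_ℓ = v_i·e·α_i^ℓ, so α_err = S_1/S_0.
  S_0^{−1} = 4^{−1} = 3 (mod 11), so α_err = 8·3 = 24 ≡ 2 = α_4. Error position i = 4.
  Consistency check: S_2/S_1 = 5·7 = 35 ≡ 2 = α_err ✓ (single-error assumption holds).
Step 4: error magnitude e = S_0/v_4 = S_0·∏_{j≠4}(α_4 − α_j) = 4·10 = 40 ≡ 7 (mod 11).
Step 5: correct position 4: c_4 = r_4 − e = 4 − 7 ≡ 8 (mod 11). Hence c = [5, 10, 7, 8, 9].
  Check: interpolating c through the α_i gives m(x) = 1 + 9·x (degree < 2) with m(α_i) = c_i for every i, so c is indeed a codeword.
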